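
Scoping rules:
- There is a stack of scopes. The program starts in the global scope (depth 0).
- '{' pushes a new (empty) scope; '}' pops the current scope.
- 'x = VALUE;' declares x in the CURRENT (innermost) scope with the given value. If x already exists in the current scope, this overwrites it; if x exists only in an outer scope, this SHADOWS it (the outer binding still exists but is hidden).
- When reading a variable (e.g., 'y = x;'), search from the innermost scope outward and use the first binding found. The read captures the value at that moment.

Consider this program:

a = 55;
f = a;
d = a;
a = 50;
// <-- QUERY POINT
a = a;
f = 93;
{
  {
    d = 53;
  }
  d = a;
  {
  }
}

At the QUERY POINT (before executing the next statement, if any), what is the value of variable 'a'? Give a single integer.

Answer: 50

Derivation:
Step 1: declare a=55 at depth 0
Step 2: declare f=(read a)=55 at depth 0
Step 3: declare d=(read a)=55 at depth 0
Step 4: declare a=50 at depth 0
Visible at query point: a=50 d=55 f=55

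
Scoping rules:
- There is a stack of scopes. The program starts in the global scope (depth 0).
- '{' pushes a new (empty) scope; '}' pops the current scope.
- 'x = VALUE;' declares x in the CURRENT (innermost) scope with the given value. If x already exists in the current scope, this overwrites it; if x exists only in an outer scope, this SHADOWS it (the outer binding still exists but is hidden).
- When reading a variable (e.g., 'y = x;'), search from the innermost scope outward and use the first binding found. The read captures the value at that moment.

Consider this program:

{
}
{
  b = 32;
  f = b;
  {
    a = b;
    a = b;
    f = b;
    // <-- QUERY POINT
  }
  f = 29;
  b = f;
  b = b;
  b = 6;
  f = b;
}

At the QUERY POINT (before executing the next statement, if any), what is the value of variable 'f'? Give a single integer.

Step 1: enter scope (depth=1)
Step 2: exit scope (depth=0)
Step 3: enter scope (depth=1)
Step 4: declare b=32 at depth 1
Step 5: declare f=(read b)=32 at depth 1
Step 6: enter scope (depth=2)
Step 7: declare a=(read b)=32 at depth 2
Step 8: declare a=(read b)=32 at depth 2
Step 9: declare f=(read b)=32 at depth 2
Visible at query point: a=32 b=32 f=32

Answer: 32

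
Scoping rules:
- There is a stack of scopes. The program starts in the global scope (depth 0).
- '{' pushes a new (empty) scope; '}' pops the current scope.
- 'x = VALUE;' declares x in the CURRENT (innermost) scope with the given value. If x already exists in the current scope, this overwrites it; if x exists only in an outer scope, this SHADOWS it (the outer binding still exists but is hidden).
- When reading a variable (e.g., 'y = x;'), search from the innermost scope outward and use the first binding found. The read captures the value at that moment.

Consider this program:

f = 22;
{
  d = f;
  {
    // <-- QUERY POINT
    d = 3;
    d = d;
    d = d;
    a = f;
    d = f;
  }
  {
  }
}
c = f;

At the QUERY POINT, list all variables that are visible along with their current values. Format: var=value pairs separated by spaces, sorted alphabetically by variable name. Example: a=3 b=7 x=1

Answer: d=22 f=22

Derivation:
Step 1: declare f=22 at depth 0
Step 2: enter scope (depth=1)
Step 3: declare d=(read f)=22 at depth 1
Step 4: enter scope (depth=2)
Visible at query point: d=22 f=22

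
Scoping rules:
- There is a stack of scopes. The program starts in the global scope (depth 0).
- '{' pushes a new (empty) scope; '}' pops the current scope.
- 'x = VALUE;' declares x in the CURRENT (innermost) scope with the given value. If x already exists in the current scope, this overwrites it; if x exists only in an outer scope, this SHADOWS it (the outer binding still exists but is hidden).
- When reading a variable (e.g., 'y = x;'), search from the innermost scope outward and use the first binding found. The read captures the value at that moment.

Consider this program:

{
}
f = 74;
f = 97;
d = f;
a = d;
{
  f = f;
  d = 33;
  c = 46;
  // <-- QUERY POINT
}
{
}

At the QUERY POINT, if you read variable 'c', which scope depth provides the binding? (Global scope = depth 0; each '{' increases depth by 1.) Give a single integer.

Answer: 1

Derivation:
Step 1: enter scope (depth=1)
Step 2: exit scope (depth=0)
Step 3: declare f=74 at depth 0
Step 4: declare f=97 at depth 0
Step 5: declare d=(read f)=97 at depth 0
Step 6: declare a=(read d)=97 at depth 0
Step 7: enter scope (depth=1)
Step 8: declare f=(read f)=97 at depth 1
Step 9: declare d=33 at depth 1
Step 10: declare c=46 at depth 1
Visible at query point: a=97 c=46 d=33 f=97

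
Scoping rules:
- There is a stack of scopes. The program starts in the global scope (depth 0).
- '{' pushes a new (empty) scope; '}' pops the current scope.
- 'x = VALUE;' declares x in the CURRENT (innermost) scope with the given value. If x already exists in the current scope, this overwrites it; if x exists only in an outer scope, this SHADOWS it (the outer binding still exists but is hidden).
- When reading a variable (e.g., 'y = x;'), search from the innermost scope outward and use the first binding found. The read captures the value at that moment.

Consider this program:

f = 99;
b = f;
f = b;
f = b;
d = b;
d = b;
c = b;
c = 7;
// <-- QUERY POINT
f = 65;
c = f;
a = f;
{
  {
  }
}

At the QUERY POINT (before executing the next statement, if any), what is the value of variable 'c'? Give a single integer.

Step 1: declare f=99 at depth 0
Step 2: declare b=(read f)=99 at depth 0
Step 3: declare f=(read b)=99 at depth 0
Step 4: declare f=(read b)=99 at depth 0
Step 5: declare d=(read b)=99 at depth 0
Step 6: declare d=(read b)=99 at depth 0
Step 7: declare c=(read b)=99 at depth 0
Step 8: declare c=7 at depth 0
Visible at query point: b=99 c=7 d=99 f=99

Answer: 7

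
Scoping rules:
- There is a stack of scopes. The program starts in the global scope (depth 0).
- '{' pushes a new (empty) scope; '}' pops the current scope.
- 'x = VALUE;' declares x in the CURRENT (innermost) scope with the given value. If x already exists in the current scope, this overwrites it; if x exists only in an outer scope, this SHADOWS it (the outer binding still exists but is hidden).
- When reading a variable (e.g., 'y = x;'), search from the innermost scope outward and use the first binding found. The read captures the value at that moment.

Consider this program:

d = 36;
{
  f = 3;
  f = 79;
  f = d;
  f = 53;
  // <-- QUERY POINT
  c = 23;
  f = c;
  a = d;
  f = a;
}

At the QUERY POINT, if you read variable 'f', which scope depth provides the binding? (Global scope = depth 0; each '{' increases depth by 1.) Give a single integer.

Answer: 1

Derivation:
Step 1: declare d=36 at depth 0
Step 2: enter scope (depth=1)
Step 3: declare f=3 at depth 1
Step 4: declare f=79 at depth 1
Step 5: declare f=(read d)=36 at depth 1
Step 6: declare f=53 at depth 1
Visible at query point: d=36 f=53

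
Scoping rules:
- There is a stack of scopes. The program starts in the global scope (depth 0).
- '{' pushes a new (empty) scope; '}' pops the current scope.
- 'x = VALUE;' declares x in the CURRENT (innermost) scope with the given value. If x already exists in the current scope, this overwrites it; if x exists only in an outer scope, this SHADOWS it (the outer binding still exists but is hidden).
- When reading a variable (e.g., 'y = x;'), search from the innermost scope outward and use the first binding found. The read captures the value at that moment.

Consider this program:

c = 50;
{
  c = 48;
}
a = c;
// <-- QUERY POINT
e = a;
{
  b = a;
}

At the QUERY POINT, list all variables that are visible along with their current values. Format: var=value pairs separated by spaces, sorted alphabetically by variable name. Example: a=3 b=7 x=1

Answer: a=50 c=50

Derivation:
Step 1: declare c=50 at depth 0
Step 2: enter scope (depth=1)
Step 3: declare c=48 at depth 1
Step 4: exit scope (depth=0)
Step 5: declare a=(read c)=50 at depth 0
Visible at query point: a=50 c=50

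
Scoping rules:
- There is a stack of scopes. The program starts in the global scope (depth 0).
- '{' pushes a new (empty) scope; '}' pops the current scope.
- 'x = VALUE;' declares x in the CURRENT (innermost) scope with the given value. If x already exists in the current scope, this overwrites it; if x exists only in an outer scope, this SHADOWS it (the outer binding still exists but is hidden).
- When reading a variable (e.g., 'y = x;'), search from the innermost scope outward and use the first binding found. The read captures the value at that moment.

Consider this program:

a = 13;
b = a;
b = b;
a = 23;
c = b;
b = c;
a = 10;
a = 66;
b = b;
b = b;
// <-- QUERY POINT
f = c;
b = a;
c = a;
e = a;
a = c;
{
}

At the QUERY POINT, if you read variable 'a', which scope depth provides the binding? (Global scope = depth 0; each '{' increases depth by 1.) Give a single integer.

Step 1: declare a=13 at depth 0
Step 2: declare b=(read a)=13 at depth 0
Step 3: declare b=(read b)=13 at depth 0
Step 4: declare a=23 at depth 0
Step 5: declare c=(read b)=13 at depth 0
Step 6: declare b=(read c)=13 at depth 0
Step 7: declare a=10 at depth 0
Step 8: declare a=66 at depth 0
Step 9: declare b=(read b)=13 at depth 0
Step 10: declare b=(read b)=13 at depth 0
Visible at query point: a=66 b=13 c=13

Answer: 0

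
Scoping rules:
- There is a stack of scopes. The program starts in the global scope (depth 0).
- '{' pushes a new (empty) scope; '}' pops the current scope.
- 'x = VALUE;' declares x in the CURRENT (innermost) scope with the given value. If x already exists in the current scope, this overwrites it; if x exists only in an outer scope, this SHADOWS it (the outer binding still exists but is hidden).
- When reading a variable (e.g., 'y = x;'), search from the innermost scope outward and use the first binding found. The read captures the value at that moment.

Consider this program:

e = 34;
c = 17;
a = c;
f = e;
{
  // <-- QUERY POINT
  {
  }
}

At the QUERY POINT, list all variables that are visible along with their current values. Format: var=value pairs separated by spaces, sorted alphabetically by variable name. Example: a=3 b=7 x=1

Step 1: declare e=34 at depth 0
Step 2: declare c=17 at depth 0
Step 3: declare a=(read c)=17 at depth 0
Step 4: declare f=(read e)=34 at depth 0
Step 5: enter scope (depth=1)
Visible at query point: a=17 c=17 e=34 f=34

Answer: a=17 c=17 e=34 f=34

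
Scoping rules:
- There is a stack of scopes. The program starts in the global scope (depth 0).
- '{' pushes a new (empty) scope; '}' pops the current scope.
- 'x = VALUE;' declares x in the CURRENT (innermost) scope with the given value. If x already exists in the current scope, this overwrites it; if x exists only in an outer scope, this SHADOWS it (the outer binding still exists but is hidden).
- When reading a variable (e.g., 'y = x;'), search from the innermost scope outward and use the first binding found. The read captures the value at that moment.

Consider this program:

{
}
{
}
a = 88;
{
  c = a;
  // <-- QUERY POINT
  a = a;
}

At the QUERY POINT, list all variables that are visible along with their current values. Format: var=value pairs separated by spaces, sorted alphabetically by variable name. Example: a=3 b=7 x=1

Step 1: enter scope (depth=1)
Step 2: exit scope (depth=0)
Step 3: enter scope (depth=1)
Step 4: exit scope (depth=0)
Step 5: declare a=88 at depth 0
Step 6: enter scope (depth=1)
Step 7: declare c=(read a)=88 at depth 1
Visible at query point: a=88 c=88

Answer: a=88 c=88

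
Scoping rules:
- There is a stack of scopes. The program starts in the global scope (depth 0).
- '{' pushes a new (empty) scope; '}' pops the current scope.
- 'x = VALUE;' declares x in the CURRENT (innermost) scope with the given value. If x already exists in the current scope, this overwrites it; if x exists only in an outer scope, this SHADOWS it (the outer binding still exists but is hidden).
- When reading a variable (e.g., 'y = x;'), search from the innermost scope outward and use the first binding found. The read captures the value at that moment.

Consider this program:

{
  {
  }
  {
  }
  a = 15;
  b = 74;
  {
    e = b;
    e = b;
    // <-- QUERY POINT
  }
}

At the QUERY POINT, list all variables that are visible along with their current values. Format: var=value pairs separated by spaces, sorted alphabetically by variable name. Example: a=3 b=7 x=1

Step 1: enter scope (depth=1)
Step 2: enter scope (depth=2)
Step 3: exit scope (depth=1)
Step 4: enter scope (depth=2)
Step 5: exit scope (depth=1)
Step 6: declare a=15 at depth 1
Step 7: declare b=74 at depth 1
Step 8: enter scope (depth=2)
Step 9: declare e=(read b)=74 at depth 2
Step 10: declare e=(read b)=74 at depth 2
Visible at query point: a=15 b=74 e=74

Answer: a=15 b=74 e=74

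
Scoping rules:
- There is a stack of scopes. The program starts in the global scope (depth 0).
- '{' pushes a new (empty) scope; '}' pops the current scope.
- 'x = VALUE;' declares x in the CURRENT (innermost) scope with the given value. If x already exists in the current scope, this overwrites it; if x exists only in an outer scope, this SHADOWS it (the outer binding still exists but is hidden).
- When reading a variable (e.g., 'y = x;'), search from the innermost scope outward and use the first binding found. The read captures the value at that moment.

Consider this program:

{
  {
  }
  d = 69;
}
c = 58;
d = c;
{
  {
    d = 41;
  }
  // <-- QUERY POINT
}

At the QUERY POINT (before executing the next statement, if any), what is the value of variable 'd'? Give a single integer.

Step 1: enter scope (depth=1)
Step 2: enter scope (depth=2)
Step 3: exit scope (depth=1)
Step 4: declare d=69 at depth 1
Step 5: exit scope (depth=0)
Step 6: declare c=58 at depth 0
Step 7: declare d=(read c)=58 at depth 0
Step 8: enter scope (depth=1)
Step 9: enter scope (depth=2)
Step 10: declare d=41 at depth 2
Step 11: exit scope (depth=1)
Visible at query point: c=58 d=58

Answer: 58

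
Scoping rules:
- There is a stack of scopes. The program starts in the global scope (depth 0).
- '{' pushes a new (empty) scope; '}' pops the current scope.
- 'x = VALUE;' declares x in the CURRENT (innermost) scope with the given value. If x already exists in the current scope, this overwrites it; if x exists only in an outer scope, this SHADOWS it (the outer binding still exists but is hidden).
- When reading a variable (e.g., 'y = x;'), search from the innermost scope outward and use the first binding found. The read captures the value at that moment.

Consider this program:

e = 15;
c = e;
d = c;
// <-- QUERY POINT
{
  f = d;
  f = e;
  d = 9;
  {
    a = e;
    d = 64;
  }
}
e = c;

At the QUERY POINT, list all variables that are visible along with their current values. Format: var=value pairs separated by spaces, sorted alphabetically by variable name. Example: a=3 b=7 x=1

Step 1: declare e=15 at depth 0
Step 2: declare c=(read e)=15 at depth 0
Step 3: declare d=(read c)=15 at depth 0
Visible at query point: c=15 d=15 e=15

Answer: c=15 d=15 e=15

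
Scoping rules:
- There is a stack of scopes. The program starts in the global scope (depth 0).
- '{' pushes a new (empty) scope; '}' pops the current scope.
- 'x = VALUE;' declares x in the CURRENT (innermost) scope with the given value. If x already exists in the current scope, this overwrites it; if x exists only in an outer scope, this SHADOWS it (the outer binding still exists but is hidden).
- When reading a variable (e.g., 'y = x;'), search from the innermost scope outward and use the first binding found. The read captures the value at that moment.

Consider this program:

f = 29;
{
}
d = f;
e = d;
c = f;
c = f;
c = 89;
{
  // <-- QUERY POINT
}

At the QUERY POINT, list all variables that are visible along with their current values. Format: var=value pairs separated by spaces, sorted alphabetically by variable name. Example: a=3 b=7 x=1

Answer: c=89 d=29 e=29 f=29

Derivation:
Step 1: declare f=29 at depth 0
Step 2: enter scope (depth=1)
Step 3: exit scope (depth=0)
Step 4: declare d=(read f)=29 at depth 0
Step 5: declare e=(read d)=29 at depth 0
Step 6: declare c=(read f)=29 at depth 0
Step 7: declare c=(read f)=29 at depth 0
Step 8: declare c=89 at depth 0
Step 9: enter scope (depth=1)
Visible at query point: c=89 d=29 e=29 f=29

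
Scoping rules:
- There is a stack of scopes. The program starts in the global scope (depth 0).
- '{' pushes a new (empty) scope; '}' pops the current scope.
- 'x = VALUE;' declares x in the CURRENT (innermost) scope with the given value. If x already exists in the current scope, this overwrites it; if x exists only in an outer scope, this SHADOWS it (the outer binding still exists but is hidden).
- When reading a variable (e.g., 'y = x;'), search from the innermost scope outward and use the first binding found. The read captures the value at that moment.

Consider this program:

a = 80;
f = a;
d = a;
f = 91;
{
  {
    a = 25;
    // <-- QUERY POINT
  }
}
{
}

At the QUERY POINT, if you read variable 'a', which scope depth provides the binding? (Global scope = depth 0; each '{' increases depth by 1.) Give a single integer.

Step 1: declare a=80 at depth 0
Step 2: declare f=(read a)=80 at depth 0
Step 3: declare d=(read a)=80 at depth 0
Step 4: declare f=91 at depth 0
Step 5: enter scope (depth=1)
Step 6: enter scope (depth=2)
Step 7: declare a=25 at depth 2
Visible at query point: a=25 d=80 f=91

Answer: 2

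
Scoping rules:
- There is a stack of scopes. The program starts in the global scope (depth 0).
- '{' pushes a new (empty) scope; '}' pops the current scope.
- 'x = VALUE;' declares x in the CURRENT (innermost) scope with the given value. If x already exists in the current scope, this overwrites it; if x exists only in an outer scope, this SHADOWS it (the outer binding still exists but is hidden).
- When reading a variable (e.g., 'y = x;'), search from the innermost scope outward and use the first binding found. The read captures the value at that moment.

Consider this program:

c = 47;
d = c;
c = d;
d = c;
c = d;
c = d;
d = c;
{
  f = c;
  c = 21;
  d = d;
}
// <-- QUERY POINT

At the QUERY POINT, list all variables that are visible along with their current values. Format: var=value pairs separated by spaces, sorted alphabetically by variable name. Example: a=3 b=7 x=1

Answer: c=47 d=47

Derivation:
Step 1: declare c=47 at depth 0
Step 2: declare d=(read c)=47 at depth 0
Step 3: declare c=(read d)=47 at depth 0
Step 4: declare d=(read c)=47 at depth 0
Step 5: declare c=(read d)=47 at depth 0
Step 6: declare c=(read d)=47 at depth 0
Step 7: declare d=(read c)=47 at depth 0
Step 8: enter scope (depth=1)
Step 9: declare f=(read c)=47 at depth 1
Step 10: declare c=21 at depth 1
Step 11: declare d=(read d)=47 at depth 1
Step 12: exit scope (depth=0)
Visible at query point: c=47 d=47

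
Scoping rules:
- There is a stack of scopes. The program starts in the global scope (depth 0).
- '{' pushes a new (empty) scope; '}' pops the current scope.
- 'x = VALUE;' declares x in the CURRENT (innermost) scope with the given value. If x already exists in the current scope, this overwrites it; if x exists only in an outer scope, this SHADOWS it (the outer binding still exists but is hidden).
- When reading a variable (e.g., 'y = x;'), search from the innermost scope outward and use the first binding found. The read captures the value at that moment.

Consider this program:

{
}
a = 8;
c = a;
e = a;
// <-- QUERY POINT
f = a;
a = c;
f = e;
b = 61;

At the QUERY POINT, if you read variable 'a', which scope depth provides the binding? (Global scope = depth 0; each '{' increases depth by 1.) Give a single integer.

Step 1: enter scope (depth=1)
Step 2: exit scope (depth=0)
Step 3: declare a=8 at depth 0
Step 4: declare c=(read a)=8 at depth 0
Step 5: declare e=(read a)=8 at depth 0
Visible at query point: a=8 c=8 e=8

Answer: 0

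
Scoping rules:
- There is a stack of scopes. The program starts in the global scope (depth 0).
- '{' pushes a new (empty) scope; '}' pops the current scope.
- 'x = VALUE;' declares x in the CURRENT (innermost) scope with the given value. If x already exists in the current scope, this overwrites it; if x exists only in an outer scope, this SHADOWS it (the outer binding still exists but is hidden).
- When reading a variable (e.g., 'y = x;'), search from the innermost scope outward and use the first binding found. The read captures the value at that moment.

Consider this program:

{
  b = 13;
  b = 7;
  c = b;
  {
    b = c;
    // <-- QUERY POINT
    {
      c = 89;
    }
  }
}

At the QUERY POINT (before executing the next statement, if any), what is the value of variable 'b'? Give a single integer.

Step 1: enter scope (depth=1)
Step 2: declare b=13 at depth 1
Step 3: declare b=7 at depth 1
Step 4: declare c=(read b)=7 at depth 1
Step 5: enter scope (depth=2)
Step 6: declare b=(read c)=7 at depth 2
Visible at query point: b=7 c=7

Answer: 7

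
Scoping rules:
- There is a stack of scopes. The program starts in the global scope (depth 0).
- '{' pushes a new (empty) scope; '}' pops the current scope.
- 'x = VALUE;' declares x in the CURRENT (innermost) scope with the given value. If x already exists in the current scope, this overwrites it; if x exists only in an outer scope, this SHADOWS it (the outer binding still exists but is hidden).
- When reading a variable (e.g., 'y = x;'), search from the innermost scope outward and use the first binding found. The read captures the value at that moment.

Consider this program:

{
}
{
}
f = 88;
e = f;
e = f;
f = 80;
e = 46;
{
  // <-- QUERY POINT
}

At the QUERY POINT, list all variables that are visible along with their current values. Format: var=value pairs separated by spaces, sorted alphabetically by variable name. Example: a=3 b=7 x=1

Answer: e=46 f=80

Derivation:
Step 1: enter scope (depth=1)
Step 2: exit scope (depth=0)
Step 3: enter scope (depth=1)
Step 4: exit scope (depth=0)
Step 5: declare f=88 at depth 0
Step 6: declare e=(read f)=88 at depth 0
Step 7: declare e=(read f)=88 at depth 0
Step 8: declare f=80 at depth 0
Step 9: declare e=46 at depth 0
Step 10: enter scope (depth=1)
Visible at query point: e=46 f=80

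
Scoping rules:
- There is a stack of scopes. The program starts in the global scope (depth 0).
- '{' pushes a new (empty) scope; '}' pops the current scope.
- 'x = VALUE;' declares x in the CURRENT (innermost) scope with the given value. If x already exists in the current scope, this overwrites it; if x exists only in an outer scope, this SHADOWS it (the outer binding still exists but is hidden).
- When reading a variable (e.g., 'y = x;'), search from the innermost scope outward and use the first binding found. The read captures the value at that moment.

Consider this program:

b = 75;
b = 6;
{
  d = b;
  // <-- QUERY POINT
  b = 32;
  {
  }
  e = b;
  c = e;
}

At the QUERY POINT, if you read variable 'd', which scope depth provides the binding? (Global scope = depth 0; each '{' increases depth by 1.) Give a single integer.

Step 1: declare b=75 at depth 0
Step 2: declare b=6 at depth 0
Step 3: enter scope (depth=1)
Step 4: declare d=(read b)=6 at depth 1
Visible at query point: b=6 d=6

Answer: 1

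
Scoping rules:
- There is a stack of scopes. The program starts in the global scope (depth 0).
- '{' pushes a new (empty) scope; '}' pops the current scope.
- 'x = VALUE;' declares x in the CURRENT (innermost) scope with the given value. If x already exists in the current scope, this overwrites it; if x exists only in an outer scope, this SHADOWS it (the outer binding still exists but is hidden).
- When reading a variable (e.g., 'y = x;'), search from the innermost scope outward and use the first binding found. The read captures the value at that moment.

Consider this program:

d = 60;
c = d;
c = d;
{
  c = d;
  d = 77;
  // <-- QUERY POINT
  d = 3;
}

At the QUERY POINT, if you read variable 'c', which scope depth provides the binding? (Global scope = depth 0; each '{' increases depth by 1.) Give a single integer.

Step 1: declare d=60 at depth 0
Step 2: declare c=(read d)=60 at depth 0
Step 3: declare c=(read d)=60 at depth 0
Step 4: enter scope (depth=1)
Step 5: declare c=(read d)=60 at depth 1
Step 6: declare d=77 at depth 1
Visible at query point: c=60 d=77

Answer: 1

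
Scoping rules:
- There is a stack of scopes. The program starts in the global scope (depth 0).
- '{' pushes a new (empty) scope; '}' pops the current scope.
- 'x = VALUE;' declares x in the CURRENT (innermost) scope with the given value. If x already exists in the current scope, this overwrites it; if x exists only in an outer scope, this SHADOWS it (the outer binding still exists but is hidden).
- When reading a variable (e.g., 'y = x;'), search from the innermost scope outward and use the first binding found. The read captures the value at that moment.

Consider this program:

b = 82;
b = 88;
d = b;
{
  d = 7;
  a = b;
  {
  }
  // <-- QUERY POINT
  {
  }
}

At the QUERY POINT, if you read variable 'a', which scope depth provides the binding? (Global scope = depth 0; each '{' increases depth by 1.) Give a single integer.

Step 1: declare b=82 at depth 0
Step 2: declare b=88 at depth 0
Step 3: declare d=(read b)=88 at depth 0
Step 4: enter scope (depth=1)
Step 5: declare d=7 at depth 1
Step 6: declare a=(read b)=88 at depth 1
Step 7: enter scope (depth=2)
Step 8: exit scope (depth=1)
Visible at query point: a=88 b=88 d=7

Answer: 1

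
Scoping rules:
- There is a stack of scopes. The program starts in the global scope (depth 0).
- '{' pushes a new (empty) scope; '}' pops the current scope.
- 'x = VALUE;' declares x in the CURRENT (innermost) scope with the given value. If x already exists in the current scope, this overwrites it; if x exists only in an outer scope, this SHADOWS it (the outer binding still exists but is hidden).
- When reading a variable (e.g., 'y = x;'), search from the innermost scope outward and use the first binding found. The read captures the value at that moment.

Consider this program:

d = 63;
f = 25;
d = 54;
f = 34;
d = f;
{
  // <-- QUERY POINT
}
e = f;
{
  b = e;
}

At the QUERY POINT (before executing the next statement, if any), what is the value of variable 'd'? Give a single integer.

Step 1: declare d=63 at depth 0
Step 2: declare f=25 at depth 0
Step 3: declare d=54 at depth 0
Step 4: declare f=34 at depth 0
Step 5: declare d=(read f)=34 at depth 0
Step 6: enter scope (depth=1)
Visible at query point: d=34 f=34

Answer: 34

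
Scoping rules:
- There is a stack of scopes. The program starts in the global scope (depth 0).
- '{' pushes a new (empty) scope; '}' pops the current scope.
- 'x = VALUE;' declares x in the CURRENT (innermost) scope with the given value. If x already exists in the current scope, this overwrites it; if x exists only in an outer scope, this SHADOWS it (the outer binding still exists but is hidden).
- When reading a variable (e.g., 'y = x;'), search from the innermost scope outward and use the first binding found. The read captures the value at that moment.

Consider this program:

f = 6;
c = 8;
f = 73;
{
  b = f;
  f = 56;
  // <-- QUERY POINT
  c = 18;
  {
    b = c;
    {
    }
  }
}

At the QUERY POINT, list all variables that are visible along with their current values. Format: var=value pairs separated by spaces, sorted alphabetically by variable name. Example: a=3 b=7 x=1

Answer: b=73 c=8 f=56

Derivation:
Step 1: declare f=6 at depth 0
Step 2: declare c=8 at depth 0
Step 3: declare f=73 at depth 0
Step 4: enter scope (depth=1)
Step 5: declare b=(read f)=73 at depth 1
Step 6: declare f=56 at depth 1
Visible at query point: b=73 c=8 f=56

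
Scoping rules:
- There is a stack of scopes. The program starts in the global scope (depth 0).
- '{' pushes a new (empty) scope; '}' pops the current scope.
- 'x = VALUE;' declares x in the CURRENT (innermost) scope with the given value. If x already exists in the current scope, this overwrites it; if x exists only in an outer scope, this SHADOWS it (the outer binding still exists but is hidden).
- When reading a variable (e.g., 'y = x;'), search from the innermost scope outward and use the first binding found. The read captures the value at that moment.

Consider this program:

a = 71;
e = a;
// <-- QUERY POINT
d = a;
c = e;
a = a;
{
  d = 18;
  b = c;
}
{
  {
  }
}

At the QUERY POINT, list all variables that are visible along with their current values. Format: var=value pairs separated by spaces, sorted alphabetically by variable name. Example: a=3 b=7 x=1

Answer: a=71 e=71

Derivation:
Step 1: declare a=71 at depth 0
Step 2: declare e=(read a)=71 at depth 0
Visible at query point: a=71 e=71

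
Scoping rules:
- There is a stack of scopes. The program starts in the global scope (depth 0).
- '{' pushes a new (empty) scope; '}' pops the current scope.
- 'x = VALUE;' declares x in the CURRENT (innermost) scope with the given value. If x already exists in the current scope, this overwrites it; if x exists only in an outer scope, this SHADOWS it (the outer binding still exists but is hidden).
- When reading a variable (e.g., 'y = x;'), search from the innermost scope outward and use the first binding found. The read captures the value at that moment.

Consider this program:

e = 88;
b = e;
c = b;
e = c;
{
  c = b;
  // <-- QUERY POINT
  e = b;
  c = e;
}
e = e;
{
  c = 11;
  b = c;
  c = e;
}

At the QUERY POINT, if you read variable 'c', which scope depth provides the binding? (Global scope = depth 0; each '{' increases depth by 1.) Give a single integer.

Answer: 1

Derivation:
Step 1: declare e=88 at depth 0
Step 2: declare b=(read e)=88 at depth 0
Step 3: declare c=(read b)=88 at depth 0
Step 4: declare e=(read c)=88 at depth 0
Step 5: enter scope (depth=1)
Step 6: declare c=(read b)=88 at depth 1
Visible at query point: b=88 c=88 e=88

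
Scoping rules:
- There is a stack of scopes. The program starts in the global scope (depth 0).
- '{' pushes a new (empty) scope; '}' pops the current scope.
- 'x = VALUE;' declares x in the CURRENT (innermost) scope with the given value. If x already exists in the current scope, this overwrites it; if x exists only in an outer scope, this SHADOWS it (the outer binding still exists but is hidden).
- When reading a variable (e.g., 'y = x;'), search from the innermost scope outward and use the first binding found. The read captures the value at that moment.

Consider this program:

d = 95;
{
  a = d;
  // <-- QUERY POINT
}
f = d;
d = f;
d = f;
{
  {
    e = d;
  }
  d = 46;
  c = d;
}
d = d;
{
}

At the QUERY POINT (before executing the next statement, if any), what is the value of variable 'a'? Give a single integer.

Answer: 95

Derivation:
Step 1: declare d=95 at depth 0
Step 2: enter scope (depth=1)
Step 3: declare a=(read d)=95 at depth 1
Visible at query point: a=95 d=95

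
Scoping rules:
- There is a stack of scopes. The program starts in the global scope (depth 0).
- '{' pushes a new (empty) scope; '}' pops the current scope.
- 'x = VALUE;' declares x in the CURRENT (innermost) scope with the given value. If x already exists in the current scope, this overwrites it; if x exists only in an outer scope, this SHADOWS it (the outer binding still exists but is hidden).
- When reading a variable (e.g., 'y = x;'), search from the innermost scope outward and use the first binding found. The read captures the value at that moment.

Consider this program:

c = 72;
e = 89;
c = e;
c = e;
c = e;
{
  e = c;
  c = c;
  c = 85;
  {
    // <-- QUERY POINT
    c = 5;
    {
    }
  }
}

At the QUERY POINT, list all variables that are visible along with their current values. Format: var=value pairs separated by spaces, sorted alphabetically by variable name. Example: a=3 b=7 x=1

Step 1: declare c=72 at depth 0
Step 2: declare e=89 at depth 0
Step 3: declare c=(read e)=89 at depth 0
Step 4: declare c=(read e)=89 at depth 0
Step 5: declare c=(read e)=89 at depth 0
Step 6: enter scope (depth=1)
Step 7: declare e=(read c)=89 at depth 1
Step 8: declare c=(read c)=89 at depth 1
Step 9: declare c=85 at depth 1
Step 10: enter scope (depth=2)
Visible at query point: c=85 e=89

Answer: c=85 e=89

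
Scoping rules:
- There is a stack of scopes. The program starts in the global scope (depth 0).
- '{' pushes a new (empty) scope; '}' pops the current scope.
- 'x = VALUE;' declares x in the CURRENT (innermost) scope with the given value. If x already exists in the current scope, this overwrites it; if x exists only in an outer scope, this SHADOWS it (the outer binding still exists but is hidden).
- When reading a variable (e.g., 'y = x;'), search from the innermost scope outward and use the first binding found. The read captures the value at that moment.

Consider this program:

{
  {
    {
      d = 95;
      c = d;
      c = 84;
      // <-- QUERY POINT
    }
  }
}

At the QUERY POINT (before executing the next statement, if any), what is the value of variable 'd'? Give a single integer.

Answer: 95

Derivation:
Step 1: enter scope (depth=1)
Step 2: enter scope (depth=2)
Step 3: enter scope (depth=3)
Step 4: declare d=95 at depth 3
Step 5: declare c=(read d)=95 at depth 3
Step 6: declare c=84 at depth 3
Visible at query point: c=84 d=95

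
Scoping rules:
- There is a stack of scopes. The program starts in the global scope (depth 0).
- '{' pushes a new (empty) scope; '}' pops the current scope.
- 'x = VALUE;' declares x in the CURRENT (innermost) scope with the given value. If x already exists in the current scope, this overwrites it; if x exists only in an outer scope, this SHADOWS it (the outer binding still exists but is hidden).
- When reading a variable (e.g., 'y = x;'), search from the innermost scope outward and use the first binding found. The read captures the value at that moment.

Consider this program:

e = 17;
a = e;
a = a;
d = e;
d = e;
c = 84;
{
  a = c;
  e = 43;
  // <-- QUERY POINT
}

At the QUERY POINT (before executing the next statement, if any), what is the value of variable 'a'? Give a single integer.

Answer: 84

Derivation:
Step 1: declare e=17 at depth 0
Step 2: declare a=(read e)=17 at depth 0
Step 3: declare a=(read a)=17 at depth 0
Step 4: declare d=(read e)=17 at depth 0
Step 5: declare d=(read e)=17 at depth 0
Step 6: declare c=84 at depth 0
Step 7: enter scope (depth=1)
Step 8: declare a=(read c)=84 at depth 1
Step 9: declare e=43 at depth 1
Visible at query point: a=84 c=84 d=17 e=43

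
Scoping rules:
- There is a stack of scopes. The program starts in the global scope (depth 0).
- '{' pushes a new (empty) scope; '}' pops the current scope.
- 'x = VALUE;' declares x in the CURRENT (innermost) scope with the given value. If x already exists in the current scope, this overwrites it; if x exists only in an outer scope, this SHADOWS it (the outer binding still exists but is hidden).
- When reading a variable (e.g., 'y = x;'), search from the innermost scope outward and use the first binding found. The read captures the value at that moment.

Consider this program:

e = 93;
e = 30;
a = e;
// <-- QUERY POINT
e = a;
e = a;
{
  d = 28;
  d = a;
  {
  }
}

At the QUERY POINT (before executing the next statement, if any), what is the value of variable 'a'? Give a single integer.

Step 1: declare e=93 at depth 0
Step 2: declare e=30 at depth 0
Step 3: declare a=(read e)=30 at depth 0
Visible at query point: a=30 e=30

Answer: 30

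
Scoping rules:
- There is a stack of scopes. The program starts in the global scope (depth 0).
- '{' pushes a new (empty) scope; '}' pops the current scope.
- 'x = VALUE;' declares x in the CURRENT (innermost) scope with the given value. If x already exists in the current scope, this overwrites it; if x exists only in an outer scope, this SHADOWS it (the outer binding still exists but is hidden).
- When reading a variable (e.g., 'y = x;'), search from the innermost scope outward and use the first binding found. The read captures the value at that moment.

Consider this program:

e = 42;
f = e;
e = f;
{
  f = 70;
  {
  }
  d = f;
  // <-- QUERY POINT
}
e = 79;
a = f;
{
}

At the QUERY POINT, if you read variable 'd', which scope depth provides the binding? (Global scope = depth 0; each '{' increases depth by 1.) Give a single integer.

Answer: 1

Derivation:
Step 1: declare e=42 at depth 0
Step 2: declare f=(read e)=42 at depth 0
Step 3: declare e=(read f)=42 at depth 0
Step 4: enter scope (depth=1)
Step 5: declare f=70 at depth 1
Step 6: enter scope (depth=2)
Step 7: exit scope (depth=1)
Step 8: declare d=(read f)=70 at depth 1
Visible at query point: d=70 e=42 f=70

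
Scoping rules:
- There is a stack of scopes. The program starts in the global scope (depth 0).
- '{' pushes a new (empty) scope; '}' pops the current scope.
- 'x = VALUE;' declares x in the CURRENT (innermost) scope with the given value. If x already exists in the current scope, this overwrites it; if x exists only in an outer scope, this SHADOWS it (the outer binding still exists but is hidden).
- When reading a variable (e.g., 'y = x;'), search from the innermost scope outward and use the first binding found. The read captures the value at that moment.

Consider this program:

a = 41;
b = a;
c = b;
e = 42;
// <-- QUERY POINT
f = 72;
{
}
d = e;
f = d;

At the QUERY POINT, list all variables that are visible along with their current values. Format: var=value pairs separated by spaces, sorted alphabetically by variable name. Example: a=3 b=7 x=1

Step 1: declare a=41 at depth 0
Step 2: declare b=(read a)=41 at depth 0
Step 3: declare c=(read b)=41 at depth 0
Step 4: declare e=42 at depth 0
Visible at query point: a=41 b=41 c=41 e=42

Answer: a=41 b=41 c=41 e=42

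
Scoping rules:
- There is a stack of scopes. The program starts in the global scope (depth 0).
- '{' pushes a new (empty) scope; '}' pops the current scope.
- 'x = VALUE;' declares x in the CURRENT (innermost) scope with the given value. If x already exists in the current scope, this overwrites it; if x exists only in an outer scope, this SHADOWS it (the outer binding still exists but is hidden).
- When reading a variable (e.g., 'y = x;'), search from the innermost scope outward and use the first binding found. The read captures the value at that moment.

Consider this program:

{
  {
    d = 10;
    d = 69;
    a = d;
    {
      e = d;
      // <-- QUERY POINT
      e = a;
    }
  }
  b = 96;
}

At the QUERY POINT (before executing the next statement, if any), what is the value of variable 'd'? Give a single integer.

Answer: 69

Derivation:
Step 1: enter scope (depth=1)
Step 2: enter scope (depth=2)
Step 3: declare d=10 at depth 2
Step 4: declare d=69 at depth 2
Step 5: declare a=(read d)=69 at depth 2
Step 6: enter scope (depth=3)
Step 7: declare e=(read d)=69 at depth 3
Visible at query point: a=69 d=69 e=69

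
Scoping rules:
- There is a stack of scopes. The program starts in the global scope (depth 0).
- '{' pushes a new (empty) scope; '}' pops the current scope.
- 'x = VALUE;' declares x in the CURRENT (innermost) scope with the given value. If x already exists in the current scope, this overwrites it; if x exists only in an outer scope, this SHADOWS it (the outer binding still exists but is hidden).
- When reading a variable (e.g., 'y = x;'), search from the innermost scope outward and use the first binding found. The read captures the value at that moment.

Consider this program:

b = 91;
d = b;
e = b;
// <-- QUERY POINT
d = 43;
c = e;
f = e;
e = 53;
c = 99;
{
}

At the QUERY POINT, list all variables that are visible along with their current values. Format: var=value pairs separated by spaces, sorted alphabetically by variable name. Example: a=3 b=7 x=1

Answer: b=91 d=91 e=91

Derivation:
Step 1: declare b=91 at depth 0
Step 2: declare d=(read b)=91 at depth 0
Step 3: declare e=(read b)=91 at depth 0
Visible at query point: b=91 d=91 e=91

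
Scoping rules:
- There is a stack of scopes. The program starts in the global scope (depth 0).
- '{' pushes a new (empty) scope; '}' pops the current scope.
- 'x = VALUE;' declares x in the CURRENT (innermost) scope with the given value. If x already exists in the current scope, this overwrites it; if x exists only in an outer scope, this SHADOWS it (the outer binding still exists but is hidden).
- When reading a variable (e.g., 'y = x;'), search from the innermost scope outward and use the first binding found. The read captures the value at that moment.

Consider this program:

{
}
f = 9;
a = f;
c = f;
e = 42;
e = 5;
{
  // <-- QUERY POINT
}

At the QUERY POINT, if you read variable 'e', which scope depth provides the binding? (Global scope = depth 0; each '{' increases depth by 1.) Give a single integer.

Answer: 0

Derivation:
Step 1: enter scope (depth=1)
Step 2: exit scope (depth=0)
Step 3: declare f=9 at depth 0
Step 4: declare a=(read f)=9 at depth 0
Step 5: declare c=(read f)=9 at depth 0
Step 6: declare e=42 at depth 0
Step 7: declare e=5 at depth 0
Step 8: enter scope (depth=1)
Visible at query point: a=9 c=9 e=5 f=9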